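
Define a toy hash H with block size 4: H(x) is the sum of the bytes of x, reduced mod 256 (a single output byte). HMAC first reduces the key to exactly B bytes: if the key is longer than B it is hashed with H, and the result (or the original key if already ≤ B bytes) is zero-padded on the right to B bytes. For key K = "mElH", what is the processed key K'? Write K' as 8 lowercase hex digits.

Key "mElH" = 6d 45 6c 48 is exactly B = 4 bytes: K' = 6d 45 6c 48.

6d456c48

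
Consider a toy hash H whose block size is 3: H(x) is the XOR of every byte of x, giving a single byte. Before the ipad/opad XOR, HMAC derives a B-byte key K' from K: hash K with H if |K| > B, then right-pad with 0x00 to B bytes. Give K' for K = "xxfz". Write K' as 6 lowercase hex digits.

1c0000

|K| = 4 > B = 3, so first hash the key.
H(K): XOR 78⊕78⊕66⊕7a = 1c.
Zero-pad H(K) = 1c to 3 bytes: K' = 1c 00 00.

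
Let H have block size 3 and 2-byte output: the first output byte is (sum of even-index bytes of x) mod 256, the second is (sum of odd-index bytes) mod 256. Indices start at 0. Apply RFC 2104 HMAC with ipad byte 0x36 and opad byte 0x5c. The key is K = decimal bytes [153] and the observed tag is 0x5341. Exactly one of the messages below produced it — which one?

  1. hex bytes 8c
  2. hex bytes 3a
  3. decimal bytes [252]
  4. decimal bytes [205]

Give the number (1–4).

Key decimal bytes [153] = 99 is 1 byte ≤ B = 3; zero-pad to 3 bytes: K' = 99 00 00.
K' ⊕ ipad = af 36 36; K' ⊕ opad = c5 5c 5c.
m1: inner = H(af 36 36 8c) = e5 c2; tag = H(c5 5c 5c e5 c2) = e341
m2: inner = H(af 36 36 3a) = e5 70; tag = H(c5 5c 5c e5 70) = 9141
m3: inner = H(af 36 36 fc) = e5 32; tag = H(c5 5c 5c e5 32) = 5341 ← matches
m4: inner = H(af 36 36 cd) = e5 03; tag = H(c5 5c 5c e5 03) = 2441

3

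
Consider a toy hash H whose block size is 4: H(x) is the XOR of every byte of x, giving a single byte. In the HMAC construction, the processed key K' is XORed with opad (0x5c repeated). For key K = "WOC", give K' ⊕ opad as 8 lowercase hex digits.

Key "WOC" = 57 4f 43 is 3 bytes ≤ B = 4; zero-pad to 4 bytes: K' = 57 4f 43 00.
XOR each byte with 0x5c: 57⊕5c=0b, 4f⊕5c=13, 43⊕5c=1f, 00⊕5c=5c.

0b131f5c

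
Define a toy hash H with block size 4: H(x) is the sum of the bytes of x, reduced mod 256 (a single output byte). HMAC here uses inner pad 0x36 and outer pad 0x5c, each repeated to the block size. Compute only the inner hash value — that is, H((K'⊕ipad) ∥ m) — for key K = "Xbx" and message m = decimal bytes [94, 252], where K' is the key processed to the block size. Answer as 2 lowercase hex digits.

Key "Xbx" = 58 62 78 is 3 bytes ≤ B = 4; zero-pad to 4 bytes: K' = 58 62 78 00.
K' ⊕ ipad = 6e 54 4e 36.
Inner input = 6e 54 4e 36 ∥ 5e fc.
Inner hash: sum = 110+84+78+54+94+252 = 672; mod 256 = 160 → a0.

a0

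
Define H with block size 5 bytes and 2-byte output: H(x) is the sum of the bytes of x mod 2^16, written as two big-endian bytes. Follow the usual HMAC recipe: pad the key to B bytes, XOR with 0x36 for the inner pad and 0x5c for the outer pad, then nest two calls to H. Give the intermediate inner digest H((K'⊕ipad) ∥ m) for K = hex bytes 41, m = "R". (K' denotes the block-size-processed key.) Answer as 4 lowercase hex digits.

Key hex bytes 41 is 1 byte ≤ B = 5; zero-pad to 5 bytes: K' = 41 00 00 00 00.
K' ⊕ ipad = 77 36 36 36 36.
Inner input = 77 36 36 36 36 ∥ 52.
Inner hash: sum = 119+54+54+54+54+82 = 417 → 01 a1.

01a1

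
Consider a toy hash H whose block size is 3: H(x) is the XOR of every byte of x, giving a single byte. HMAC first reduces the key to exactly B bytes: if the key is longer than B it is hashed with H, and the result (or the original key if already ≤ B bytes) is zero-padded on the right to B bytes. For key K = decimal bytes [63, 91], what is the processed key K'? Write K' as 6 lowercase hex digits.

3f5b00

Key decimal bytes [63, 91] = 3f 5b is 2 bytes ≤ B = 3; zero-pad to 3 bytes: K' = 3f 5b 00.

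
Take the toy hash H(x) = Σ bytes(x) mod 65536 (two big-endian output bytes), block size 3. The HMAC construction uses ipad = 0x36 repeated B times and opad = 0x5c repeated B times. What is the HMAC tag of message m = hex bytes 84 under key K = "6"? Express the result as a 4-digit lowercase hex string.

0212

Key "6" = 36 is 1 byte ≤ B = 3; zero-pad to 3 bytes: K' = 36 00 00.
K' ⊕ ipad = 00 36 36.  K' ⊕ opad = 6a 5c 5c.
Inner input = (K'⊕ipad) ∥ m = 00 36 36 ∥ 84.
Inner hash: sum = 0+54+54+132 = 240 → 00 f0.
Outer input = (K'⊕opad) ∥ inner = 6a 5c 5c ∥ 00 f0.
Outer hash (tag): sum = 106+92+92+0+240 = 530 → 02 12.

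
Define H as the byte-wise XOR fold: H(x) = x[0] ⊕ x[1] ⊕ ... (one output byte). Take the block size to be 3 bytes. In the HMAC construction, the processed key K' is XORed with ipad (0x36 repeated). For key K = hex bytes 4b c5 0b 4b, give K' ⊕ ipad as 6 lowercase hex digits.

Key hex bytes 4b c5 0b 4b is 4 bytes > B = 3, so hash it first: H(key) = ce, then zero-pad to 3 bytes: K' = ce 00 00.
XOR each byte with 0x36: ce⊕36=f8, 00⊕36=36, 00⊕36=36.

f83636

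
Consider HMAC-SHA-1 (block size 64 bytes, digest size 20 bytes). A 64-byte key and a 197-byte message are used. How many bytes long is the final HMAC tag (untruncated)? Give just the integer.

The tag is one SHA-1 digest: 20 bytes.

20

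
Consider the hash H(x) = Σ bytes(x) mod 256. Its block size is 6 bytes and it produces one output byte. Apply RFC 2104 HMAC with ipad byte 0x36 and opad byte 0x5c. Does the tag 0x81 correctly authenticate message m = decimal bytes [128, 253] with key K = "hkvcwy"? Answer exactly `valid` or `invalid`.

Key "hkvcwy" = 68 6b 76 63 77 79 is exactly B = 6 bytes: K' = 68 6b 76 63 77 79.
K' ⊕ ipad = 5e 5d 40 55 41 4f; K' ⊕ opad = 34 37 2a 3f 2b 25.
Inner hash: sum = 94+93+64+85+65+79+128+253 = 861; mod 256 = 93 → 5d.
Outer hash (recomputed tag): sum = 52+55+42+63+43+37+93 = 385; mod 256 = 129 → 81.
Recomputed tag = 81; claimed = 81 → match.

valid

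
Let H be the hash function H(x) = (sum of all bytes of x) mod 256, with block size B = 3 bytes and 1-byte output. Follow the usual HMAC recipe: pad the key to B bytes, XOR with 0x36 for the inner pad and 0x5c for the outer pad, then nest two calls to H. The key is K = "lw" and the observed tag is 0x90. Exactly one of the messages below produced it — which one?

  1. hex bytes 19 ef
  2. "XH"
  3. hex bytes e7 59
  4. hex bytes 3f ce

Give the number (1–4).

1

Key "lw" = 6c 77 is 2 bytes ≤ B = 3; zero-pad to 3 bytes: K' = 6c 77 00.
K' ⊕ ipad = 5a 41 36; K' ⊕ opad = 30 2b 5c.
m1: inner = H(5a 41 36 19 ef) = d9; tag = H(30 2b 5c d9) = 90 ← matches
m2: inner = H(5a 41 36 58 48) = 71; tag = H(30 2b 5c 71) = 28
m3: inner = H(5a 41 36 e7 59) = 11; tag = H(30 2b 5c 11) = c8
m4: inner = H(5a 41 36 3f ce) = de; tag = H(30 2b 5c de) = 95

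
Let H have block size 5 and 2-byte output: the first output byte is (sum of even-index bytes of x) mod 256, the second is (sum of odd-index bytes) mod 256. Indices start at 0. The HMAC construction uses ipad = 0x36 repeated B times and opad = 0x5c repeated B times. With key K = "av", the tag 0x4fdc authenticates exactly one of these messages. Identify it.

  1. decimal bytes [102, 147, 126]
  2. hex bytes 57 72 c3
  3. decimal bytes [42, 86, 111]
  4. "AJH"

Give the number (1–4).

Key "av" = 61 76 is 2 bytes ≤ B = 5; zero-pad to 5 bytes: K' = 61 76 00 00 00.
K' ⊕ ipad = 57 40 36 36 36; K' ⊕ opad = 3d 2a 5c 5c 5c.
m1: inner = H(57 40 36 36 36 66 93 7e) = 56 5a; tag = H(3d 2a 5c 5c 5c 56 5a) = 4fdc ← matches
m2: inner = H(57 40 36 36 36 57 72 c3) = 35 90; tag = H(3d 2a 5c 5c 5c 35 90) = 85bb
m3: inner = H(57 40 36 36 36 2a 56 6f) = 19 0f; tag = H(3d 2a 5c 5c 5c 19 0f) = 049f
m4: inner = H(57 40 36 36 36 41 4a 48) = 0d ff; tag = H(3d 2a 5c 5c 5c 0d ff) = f493

1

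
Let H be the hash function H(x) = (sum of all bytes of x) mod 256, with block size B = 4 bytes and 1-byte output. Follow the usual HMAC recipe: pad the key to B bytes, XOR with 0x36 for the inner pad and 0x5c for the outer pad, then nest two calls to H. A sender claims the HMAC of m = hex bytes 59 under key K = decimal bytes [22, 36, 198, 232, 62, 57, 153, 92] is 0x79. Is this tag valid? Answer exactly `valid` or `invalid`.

Key decimal bytes [22, 36, 198, 232, 62, 57, 153, 92] = 16 24 c6 e8 3e 39 99 5c is 8 bytes > B = 4, so hash it first: H(key) = 54, then zero-pad to 4 bytes: K' = 54 00 00 00.
K' ⊕ ipad = 62 36 36 36; K' ⊕ opad = 08 5c 5c 5c.
Inner hash: sum = 98+54+54+54+89 = 349; mod 256 = 93 → 5d.
Outer hash (recomputed tag): sum = 8+92+92+92+93 = 377; mod 256 = 121 → 79.
Recomputed tag = 79; claimed = 79 → match.

valid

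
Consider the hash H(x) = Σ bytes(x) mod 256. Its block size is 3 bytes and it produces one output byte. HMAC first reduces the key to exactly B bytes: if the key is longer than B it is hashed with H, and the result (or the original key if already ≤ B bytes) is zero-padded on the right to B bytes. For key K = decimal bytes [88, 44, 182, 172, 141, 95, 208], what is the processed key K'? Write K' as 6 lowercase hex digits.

a20000

|K| = 7 > B = 3, so first hash the key.
H(K): sum = 88+44+182+172+141+95+208 = 930; mod 256 = 162 → a2.
Zero-pad H(K) = a2 to 3 bytes: K' = a2 00 00.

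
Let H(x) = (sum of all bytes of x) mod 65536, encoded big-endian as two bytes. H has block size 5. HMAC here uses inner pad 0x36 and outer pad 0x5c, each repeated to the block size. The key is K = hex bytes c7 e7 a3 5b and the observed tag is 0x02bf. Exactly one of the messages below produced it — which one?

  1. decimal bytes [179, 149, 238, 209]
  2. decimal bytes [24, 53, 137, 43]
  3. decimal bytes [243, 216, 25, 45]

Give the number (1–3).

1

Key hex bytes c7 e7 a3 5b is 4 bytes ≤ B = 5; zero-pad to 5 bytes: K' = c7 e7 a3 5b 00.
K' ⊕ ipad = f1 d1 95 6d 36; K' ⊕ opad = 9b bb ff 07 5c.
m1: inner = H(f1 d1 95 6d 36 b3 95 ee d1) = 06 01; tag = H(9b bb ff 07 5c 06 01) = 02bf ← matches
m2: inner = H(f1 d1 95 6d 36 18 35 89 2b) = 03 fb; tag = H(9b bb ff 07 5c 03 fb) = 03b6
m3: inner = H(f1 d1 95 6d 36 f3 d8 19 2d) = 05 0b; tag = H(9b bb ff 07 5c 05 0b) = 02c8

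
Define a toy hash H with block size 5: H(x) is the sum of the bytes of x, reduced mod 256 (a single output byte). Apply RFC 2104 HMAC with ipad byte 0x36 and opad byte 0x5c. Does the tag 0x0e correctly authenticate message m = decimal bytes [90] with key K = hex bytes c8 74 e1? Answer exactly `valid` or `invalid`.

Key hex bytes c8 74 e1 is 3 bytes ≤ B = 5; zero-pad to 5 bytes: K' = c8 74 e1 00 00.
K' ⊕ ipad = fe 42 d7 36 36; K' ⊕ opad = 94 28 bd 5c 5c.
Inner hash: sum = 254+66+215+54+54+90 = 733; mod 256 = 221 → dd.
Outer hash (recomputed tag): sum = 148+40+189+92+92+221 = 782; mod 256 = 14 → 0e.
Recomputed tag = 0e; claimed = 0e → match.

valid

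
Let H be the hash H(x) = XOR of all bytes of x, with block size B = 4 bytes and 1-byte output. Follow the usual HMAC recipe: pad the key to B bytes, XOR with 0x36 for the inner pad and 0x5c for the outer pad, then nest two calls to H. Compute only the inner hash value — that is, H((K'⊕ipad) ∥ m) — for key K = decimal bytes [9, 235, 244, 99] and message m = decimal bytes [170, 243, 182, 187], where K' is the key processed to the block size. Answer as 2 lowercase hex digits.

Key decimal bytes [9, 235, 244, 99] = 09 eb f4 63 is exactly B = 4 bytes: K' = 09 eb f4 63.
K' ⊕ ipad = 3f dd c2 55.
Inner input = 3f dd c2 55 ∥ aa f3 b6 bb.
Inner hash: XOR 3f⊕dd⊕c2⊕55⊕aa⊕f3⊕b6⊕bb = 21.

21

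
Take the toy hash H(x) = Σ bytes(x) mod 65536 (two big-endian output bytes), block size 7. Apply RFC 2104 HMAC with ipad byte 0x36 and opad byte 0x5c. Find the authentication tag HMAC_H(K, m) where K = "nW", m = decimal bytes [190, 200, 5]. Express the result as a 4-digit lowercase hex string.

025e

Key "nW" = 6e 57 is 2 bytes ≤ B = 7; zero-pad to 7 bytes: K' = 6e 57 00 00 00 00 00.
K' ⊕ ipad = 58 61 36 36 36 36 36.  K' ⊕ opad = 32 0b 5c 5c 5c 5c 5c.
Inner input = (K'⊕ipad) ∥ m = 58 61 36 36 36 36 36 ∥ be c8 05.
Inner hash: sum = 88+97+54+54+54+54+54+190+200+5 = 850 → 03 52.
Outer input = (K'⊕opad) ∥ inner = 32 0b 5c 5c 5c 5c 5c ∥ 03 52.
Outer hash (tag): sum = 50+11+92+92+92+92+92+3+82 = 606 → 02 5e.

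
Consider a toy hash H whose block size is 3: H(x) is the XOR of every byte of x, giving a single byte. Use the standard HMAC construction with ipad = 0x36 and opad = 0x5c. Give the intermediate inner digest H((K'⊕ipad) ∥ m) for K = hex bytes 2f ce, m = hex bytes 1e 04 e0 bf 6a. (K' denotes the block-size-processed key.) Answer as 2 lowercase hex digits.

Key hex bytes 2f ce is 2 bytes ≤ B = 3; zero-pad to 3 bytes: K' = 2f ce 00.
K' ⊕ ipad = 19 f8 36.
Inner input = 19 f8 36 ∥ 1e 04 e0 bf 6a.
Inner hash: XOR 19⊕f8⊕36⊕1e⊕04⊕e0⊕bf⊕6a = f8.

f8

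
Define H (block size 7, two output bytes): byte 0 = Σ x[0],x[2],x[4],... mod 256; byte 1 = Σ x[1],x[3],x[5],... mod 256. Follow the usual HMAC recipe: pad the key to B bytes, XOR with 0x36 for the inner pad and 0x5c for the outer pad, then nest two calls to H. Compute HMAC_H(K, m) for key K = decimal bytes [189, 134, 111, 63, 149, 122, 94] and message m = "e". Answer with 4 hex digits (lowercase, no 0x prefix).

4952

Key decimal bytes [189, 134, 111, 63, 149, 122, 94] = bd 86 6f 3f 95 7a 5e is exactly B = 7 bytes: K' = bd 86 6f 3f 95 7a 5e.
K' ⊕ ipad = 8b b0 59 09 a3 4c 68.  K' ⊕ opad = e1 da 33 63 c9 26 02.
Inner input = (K'⊕ipad) ∥ m = 8b b0 59 09 a3 4c 68 ∥ 65.
Inner hash: even-index sum = 495 mod 256 = 239; odd-index sum = 362 mod 256 = 106 → ef 6a.
Outer input = (K'⊕opad) ∥ inner = e1 da 33 63 c9 26 02 ∥ ef 6a.
Outer hash (tag): even-index sum = 585 mod 256 = 73; odd-index sum = 594 mod 256 = 82 → 49 52.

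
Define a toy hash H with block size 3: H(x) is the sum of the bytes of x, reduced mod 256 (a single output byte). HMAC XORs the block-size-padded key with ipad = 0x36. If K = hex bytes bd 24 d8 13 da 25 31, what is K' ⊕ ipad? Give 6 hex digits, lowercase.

Key hex bytes bd 24 d8 13 da 25 31 is 7 bytes > B = 3, so hash it first: H(key) = fc, then zero-pad to 3 bytes: K' = fc 00 00.
XOR each byte with 0x36: fc⊕36=ca, 00⊕36=36, 00⊕36=36.

ca3636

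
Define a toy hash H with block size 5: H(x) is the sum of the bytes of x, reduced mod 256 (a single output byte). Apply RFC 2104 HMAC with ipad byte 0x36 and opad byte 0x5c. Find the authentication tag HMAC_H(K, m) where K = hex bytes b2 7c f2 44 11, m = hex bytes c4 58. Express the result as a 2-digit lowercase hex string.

Key hex bytes b2 7c f2 44 11 is exactly B = 5 bytes: K' = b2 7c f2 44 11.
K' ⊕ ipad = 84 4a c4 72 27.  K' ⊕ opad = ee 20 ae 18 4d.
Inner input = (K'⊕ipad) ∥ m = 84 4a c4 72 27 ∥ c4 58.
Inner hash: sum = 132+74+196+114+39+196+88 = 839; mod 256 = 71 → 47.
Outer input = (K'⊕opad) ∥ inner = ee 20 ae 18 4d ∥ 47.
Outer hash (tag): sum = 238+32+174+24+77+71 = 616; mod 256 = 104 → 68.

68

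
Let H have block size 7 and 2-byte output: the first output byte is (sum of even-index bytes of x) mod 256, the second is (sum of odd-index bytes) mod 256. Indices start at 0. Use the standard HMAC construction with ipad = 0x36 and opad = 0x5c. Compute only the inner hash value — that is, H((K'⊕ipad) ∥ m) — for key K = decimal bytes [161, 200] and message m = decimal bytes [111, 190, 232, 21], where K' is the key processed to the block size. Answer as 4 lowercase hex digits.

0cc1

Key decimal bytes [161, 200] = a1 c8 is 2 bytes ≤ B = 7; zero-pad to 7 bytes: K' = a1 c8 00 00 00 00 00.
K' ⊕ ipad = 97 fe 36 36 36 36 36.
Inner input = 97 fe 36 36 36 36 36 ∥ 6f be e8 15.
Inner hash: even-index sum = 524 mod 256 = 12; odd-index sum = 705 mod 256 = 193 → 0c c1.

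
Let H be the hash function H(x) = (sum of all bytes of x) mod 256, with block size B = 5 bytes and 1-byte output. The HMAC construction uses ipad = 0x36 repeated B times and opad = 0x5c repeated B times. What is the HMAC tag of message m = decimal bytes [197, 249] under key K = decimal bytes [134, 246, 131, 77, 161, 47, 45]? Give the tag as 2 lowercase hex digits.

Key decimal bytes [134, 246, 131, 77, 161, 47, 45] = 86 f6 83 4d a1 2f 2d is 7 bytes > B = 5, so hash it first: H(key) = 49, then zero-pad to 5 bytes: K' = 49 00 00 00 00.
K' ⊕ ipad = 7f 36 36 36 36.  K' ⊕ opad = 15 5c 5c 5c 5c.
Inner input = (K'⊕ipad) ∥ m = 7f 36 36 36 36 ∥ c5 f9.
Inner hash: sum = 127+54+54+54+54+197+249 = 789; mod 256 = 21 → 15.
Outer input = (K'⊕opad) ∥ inner = 15 5c 5c 5c 5c ∥ 15.
Outer hash (tag): sum = 21+92+92+92+92+21 = 410; mod 256 = 154 → 9a.

9a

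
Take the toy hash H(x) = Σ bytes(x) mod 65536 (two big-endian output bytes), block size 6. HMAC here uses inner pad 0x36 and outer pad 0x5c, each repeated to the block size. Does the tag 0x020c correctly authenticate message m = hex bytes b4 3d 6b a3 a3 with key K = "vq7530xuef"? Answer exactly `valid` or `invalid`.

valid

Key "vq7530xuef" = 76 71 37 35 33 30 78 75 65 66 is 10 bytes > B = 6, so hash it first: H(key) = 03 6e, then zero-pad to 6 bytes: K' = 03 6e 00 00 00 00.
K' ⊕ ipad = 35 58 36 36 36 36; K' ⊕ opad = 5f 32 5c 5c 5c 5c.
Inner hash: sum = 53+88+54+54+54+54+180+61+107+163+163 = 1031 → 04 07.
Outer hash (recomputed tag): sum = 95+50+92+92+92+92+4+7 = 524 → 02 0c.
Recomputed tag = 020c; claimed = 020c → match.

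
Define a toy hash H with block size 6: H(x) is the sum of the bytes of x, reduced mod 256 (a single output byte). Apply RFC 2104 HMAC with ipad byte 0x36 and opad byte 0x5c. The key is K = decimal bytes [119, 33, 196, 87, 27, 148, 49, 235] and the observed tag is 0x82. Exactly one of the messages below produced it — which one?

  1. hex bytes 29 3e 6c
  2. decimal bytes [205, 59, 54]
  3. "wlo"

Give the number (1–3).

2

Key decimal bytes [119, 33, 196, 87, 27, 148, 49, 235] = 77 21 c4 57 1b 94 31 eb is 8 bytes > B = 6, so hash it first: H(key) = 7e, then zero-pad to 6 bytes: K' = 7e 00 00 00 00 00.
K' ⊕ ipad = 48 36 36 36 36 36; K' ⊕ opad = 22 5c 5c 5c 5c 5c.
m1: inner = H(48 36 36 36 36 36 29 3e 6c) = 29; tag = H(22 5c 5c 5c 5c 5c 29) = 17
m2: inner = H(48 36 36 36 36 36 cd 3b 36) = 94; tag = H(22 5c 5c 5c 5c 5c 94) = 82 ← matches
m3: inner = H(48 36 36 36 36 36 77 6c 6f) = a8; tag = H(22 5c 5c 5c 5c 5c a8) = 96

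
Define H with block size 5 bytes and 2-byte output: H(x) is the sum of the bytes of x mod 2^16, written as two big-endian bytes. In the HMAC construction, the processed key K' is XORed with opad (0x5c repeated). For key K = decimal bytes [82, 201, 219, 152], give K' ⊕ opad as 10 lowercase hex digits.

0e9587c45c

Key decimal bytes [82, 201, 219, 152] = 52 c9 db 98 is 4 bytes ≤ B = 5; zero-pad to 5 bytes: K' = 52 c9 db 98 00.
XOR each byte with 0x5c: 52⊕5c=0e, c9⊕5c=95, db⊕5c=87, 98⊕5c=c4, 00⊕5c=5c.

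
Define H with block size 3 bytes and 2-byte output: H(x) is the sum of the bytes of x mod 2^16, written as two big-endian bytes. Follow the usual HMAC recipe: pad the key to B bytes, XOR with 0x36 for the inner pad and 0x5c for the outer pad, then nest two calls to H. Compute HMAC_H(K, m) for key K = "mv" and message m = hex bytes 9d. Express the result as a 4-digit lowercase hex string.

0126

Key "mv" = 6d 76 is 2 bytes ≤ B = 3; zero-pad to 3 bytes: K' = 6d 76 00.
K' ⊕ ipad = 5b 40 36.  K' ⊕ opad = 31 2a 5c.
Inner input = (K'⊕ipad) ∥ m = 5b 40 36 ∥ 9d.
Inner hash: sum = 91+64+54+157 = 366 → 01 6e.
Outer input = (K'⊕opad) ∥ inner = 31 2a 5c ∥ 01 6e.
Outer hash (tag): sum = 49+42+92+1+110 = 294 → 01 26.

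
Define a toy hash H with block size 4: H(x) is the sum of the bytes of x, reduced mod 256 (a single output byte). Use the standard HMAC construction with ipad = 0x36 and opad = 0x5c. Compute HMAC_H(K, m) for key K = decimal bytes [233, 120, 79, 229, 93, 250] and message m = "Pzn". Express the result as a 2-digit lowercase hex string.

78

Key decimal bytes [233, 120, 79, 229, 93, 250] = e9 78 4f e5 5d fa is 6 bytes > B = 4, so hash it first: H(key) = ec, then zero-pad to 4 bytes: K' = ec 00 00 00.
K' ⊕ ipad = da 36 36 36.  K' ⊕ opad = b0 5c 5c 5c.
Inner input = (K'⊕ipad) ∥ m = da 36 36 36 ∥ 50 7a 6e.
Inner hash: sum = 218+54+54+54+80+122+110 = 692; mod 256 = 180 → b4.
Outer input = (K'⊕opad) ∥ inner = b0 5c 5c 5c ∥ b4.
Outer hash (tag): sum = 176+92+92+92+180 = 632; mod 256 = 120 → 78.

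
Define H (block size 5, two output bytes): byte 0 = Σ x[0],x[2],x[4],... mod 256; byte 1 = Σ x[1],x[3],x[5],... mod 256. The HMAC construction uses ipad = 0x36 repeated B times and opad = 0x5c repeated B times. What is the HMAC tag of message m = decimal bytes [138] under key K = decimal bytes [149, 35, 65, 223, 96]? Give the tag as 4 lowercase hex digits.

aa72

Key decimal bytes [149, 35, 65, 223, 96] = 95 23 41 df 60 is exactly B = 5 bytes: K' = 95 23 41 df 60.
K' ⊕ ipad = a3 15 77 e9 56.  K' ⊕ opad = c9 7f 1d 83 3c.
Inner input = (K'⊕ipad) ∥ m = a3 15 77 e9 56 ∥ 8a.
Inner hash: even-index sum = 368 mod 256 = 112; odd-index sum = 392 mod 256 = 136 → 70 88.
Outer input = (K'⊕opad) ∥ inner = c9 7f 1d 83 3c ∥ 70 88.
Outer hash (tag): even-index sum = 426 mod 256 = 170; odd-index sum = 370 mod 256 = 114 → aa 72.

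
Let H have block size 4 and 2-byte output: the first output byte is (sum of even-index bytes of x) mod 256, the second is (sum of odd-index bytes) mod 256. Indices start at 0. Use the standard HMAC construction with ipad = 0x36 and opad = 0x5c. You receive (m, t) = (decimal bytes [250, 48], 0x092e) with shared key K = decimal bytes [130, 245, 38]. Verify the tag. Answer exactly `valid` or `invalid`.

Key decimal bytes [130, 245, 38] = 82 f5 26 is 3 bytes ≤ B = 4; zero-pad to 4 bytes: K' = 82 f5 26 00.
K' ⊕ ipad = b4 c3 10 36; K' ⊕ opad = de a9 7a 5c.
Inner hash: even-index sum = 446 mod 256 = 190; odd-index sum = 297 mod 256 = 41 → be 29.
Outer hash (recomputed tag): even-index sum = 534 mod 256 = 22; odd-index sum = 302 mod 256 = 46 → 16 2e.
Recomputed tag = 162e; claimed = 092e → mismatch.

invalid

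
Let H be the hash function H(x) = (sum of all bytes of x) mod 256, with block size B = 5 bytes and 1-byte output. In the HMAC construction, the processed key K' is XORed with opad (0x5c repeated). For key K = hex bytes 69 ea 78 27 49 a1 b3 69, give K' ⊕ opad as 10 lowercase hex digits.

a45c5c5c5c

Key hex bytes 69 ea 78 27 49 a1 b3 69 is 8 bytes > B = 5, so hash it first: H(key) = f8, then zero-pad to 5 bytes: K' = f8 00 00 00 00.
XOR each byte with 0x5c: f8⊕5c=a4, 00⊕5c=5c, 00⊕5c=5c, 00⊕5c=5c, 00⊕5c=5c.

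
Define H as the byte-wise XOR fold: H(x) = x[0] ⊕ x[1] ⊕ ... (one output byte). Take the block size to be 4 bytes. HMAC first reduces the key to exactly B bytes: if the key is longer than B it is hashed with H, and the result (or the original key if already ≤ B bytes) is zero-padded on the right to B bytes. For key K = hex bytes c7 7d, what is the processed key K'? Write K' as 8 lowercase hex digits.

c77d0000

Key hex bytes c7 7d is 2 bytes ≤ B = 4; zero-pad to 4 bytes: K' = c7 7d 00 00.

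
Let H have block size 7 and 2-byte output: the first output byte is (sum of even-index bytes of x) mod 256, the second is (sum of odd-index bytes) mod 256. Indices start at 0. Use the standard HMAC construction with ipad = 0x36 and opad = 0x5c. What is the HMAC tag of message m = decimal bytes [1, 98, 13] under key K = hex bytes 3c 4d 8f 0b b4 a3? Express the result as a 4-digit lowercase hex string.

Key hex bytes 3c 4d 8f 0b b4 a3 is 6 bytes ≤ B = 7; zero-pad to 7 bytes: K' = 3c 4d 8f 0b b4 a3 00.
K' ⊕ ipad = 0a 7b b9 3d 82 95 36.  K' ⊕ opad = 60 11 d3 57 e8 ff 5c.
Inner input = (K'⊕ipad) ∥ m = 0a 7b b9 3d 82 95 36 ∥ 01 62 0d.
Inner hash: even-index sum = 477 mod 256 = 221; odd-index sum = 347 mod 256 = 91 → dd 5b.
Outer input = (K'⊕opad) ∥ inner = 60 11 d3 57 e8 ff 5c ∥ dd 5b.
Outer hash (tag): even-index sum = 722 mod 256 = 210; odd-index sum = 580 mod 256 = 68 → d2 44.

d244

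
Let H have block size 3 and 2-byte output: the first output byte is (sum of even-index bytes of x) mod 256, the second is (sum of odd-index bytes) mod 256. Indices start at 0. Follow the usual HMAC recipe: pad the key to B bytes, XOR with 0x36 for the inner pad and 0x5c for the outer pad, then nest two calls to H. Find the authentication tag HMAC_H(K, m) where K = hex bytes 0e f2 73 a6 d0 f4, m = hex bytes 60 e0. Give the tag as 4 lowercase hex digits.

Key hex bytes 0e f2 73 a6 d0 f4 is 6 bytes > B = 3, so hash it first: H(key) = 51 8c, then zero-pad to 3 bytes: K' = 51 8c 00.
K' ⊕ ipad = 67 ba 36.  K' ⊕ opad = 0d d0 5c.
Inner input = (K'⊕ipad) ∥ m = 67 ba 36 ∥ 60 e0.
Inner hash: even-index sum = 381 mod 256 = 125; odd-index sum = 282 mod 256 = 26 → 7d 1a.
Outer input = (K'⊕opad) ∥ inner = 0d d0 5c ∥ 7d 1a.
Outer hash (tag): even-index sum = 131 mod 256 = 131; odd-index sum = 333 mod 256 = 77 → 83 4d.

834d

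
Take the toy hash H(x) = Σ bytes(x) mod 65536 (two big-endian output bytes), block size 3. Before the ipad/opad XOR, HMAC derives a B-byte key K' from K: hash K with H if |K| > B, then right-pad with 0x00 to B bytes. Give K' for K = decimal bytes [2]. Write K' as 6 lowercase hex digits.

Key decimal bytes [2] = 02 is 1 byte ≤ B = 3; zero-pad to 3 bytes: K' = 02 00 00.

020000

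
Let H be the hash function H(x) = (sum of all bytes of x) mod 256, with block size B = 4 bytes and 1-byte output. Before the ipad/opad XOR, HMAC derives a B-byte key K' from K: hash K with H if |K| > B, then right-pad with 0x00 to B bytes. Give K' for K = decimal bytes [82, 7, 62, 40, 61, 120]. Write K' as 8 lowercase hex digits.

74000000

|K| = 6 > B = 4, so first hash the key.
H(K): sum = 82+7+62+40+61+120 = 372; mod 256 = 116 → 74.
Zero-pad H(K) = 74 to 4 bytes: K' = 74 00 00 00.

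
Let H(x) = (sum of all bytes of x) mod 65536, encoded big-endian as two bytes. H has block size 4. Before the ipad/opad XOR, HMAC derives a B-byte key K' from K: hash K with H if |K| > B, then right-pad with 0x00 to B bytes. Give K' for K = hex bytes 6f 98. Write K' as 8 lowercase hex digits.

6f980000

Key hex bytes 6f 98 is 2 bytes ≤ B = 4; zero-pad to 4 bytes: K' = 6f 98 00 00.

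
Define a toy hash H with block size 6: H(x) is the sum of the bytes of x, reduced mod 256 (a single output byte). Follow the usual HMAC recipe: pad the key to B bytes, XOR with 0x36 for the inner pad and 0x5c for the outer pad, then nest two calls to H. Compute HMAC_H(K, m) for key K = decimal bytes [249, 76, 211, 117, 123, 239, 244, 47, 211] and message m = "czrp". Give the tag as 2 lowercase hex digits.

Key decimal bytes [249, 76, 211, 117, 123, 239, 244, 47, 211] = f9 4c d3 75 7b ef f4 2f d3 is 9 bytes > B = 6, so hash it first: H(key) = ed, then zero-pad to 6 bytes: K' = ed 00 00 00 00 00.
K' ⊕ ipad = db 36 36 36 36 36.  K' ⊕ opad = b1 5c 5c 5c 5c 5c.
Inner input = (K'⊕ipad) ∥ m = db 36 36 36 36 36 ∥ 63 7a 72 70.
Inner hash: sum = 219+54+54+54+54+54+99+122+114+112 = 936; mod 256 = 168 → a8.
Outer input = (K'⊕opad) ∥ inner = b1 5c 5c 5c 5c 5c ∥ a8.
Outer hash (tag): sum = 177+92+92+92+92+92+168 = 805; mod 256 = 37 → 25.

25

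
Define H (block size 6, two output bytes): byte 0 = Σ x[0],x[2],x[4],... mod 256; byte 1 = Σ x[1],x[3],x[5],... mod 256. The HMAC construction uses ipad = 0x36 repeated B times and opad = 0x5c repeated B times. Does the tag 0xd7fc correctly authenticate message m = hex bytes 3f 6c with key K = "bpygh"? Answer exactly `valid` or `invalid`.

valid

Key "bpygh" = 62 70 79 67 68 is 5 bytes ≤ B = 6; zero-pad to 6 bytes: K' = 62 70 79 67 68 00.
K' ⊕ ipad = 54 46 4f 51 5e 36; K' ⊕ opad = 3e 2c 25 3b 34 5c.
Inner hash: even-index sum = 320 mod 256 = 64; odd-index sum = 313 mod 256 = 57 → 40 39.
Outer hash (recomputed tag): even-index sum = 215 mod 256 = 215; odd-index sum = 252 mod 256 = 252 → d7 fc.
Recomputed tag = d7fc; claimed = d7fc → match.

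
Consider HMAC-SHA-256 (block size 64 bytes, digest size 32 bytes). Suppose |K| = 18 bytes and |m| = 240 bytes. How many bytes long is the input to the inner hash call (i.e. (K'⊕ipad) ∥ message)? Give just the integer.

Key is 18 ≤ 64 bytes, zero-padded: |K'| = 64.
Inner input = (K'⊕ipad) ∥ m → 64 + 240 = 304 bytes.

304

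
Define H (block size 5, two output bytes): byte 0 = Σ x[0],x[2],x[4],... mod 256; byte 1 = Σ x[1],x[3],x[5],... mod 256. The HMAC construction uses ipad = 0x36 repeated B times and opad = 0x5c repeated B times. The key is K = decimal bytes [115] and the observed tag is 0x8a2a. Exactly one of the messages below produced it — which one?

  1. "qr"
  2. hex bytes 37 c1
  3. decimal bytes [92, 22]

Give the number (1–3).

2

Key decimal bytes [115] = 73 is 1 byte ≤ B = 5; zero-pad to 5 bytes: K' = 73 00 00 00 00.
K' ⊕ ipad = 45 36 36 36 36; K' ⊕ opad = 2f 5c 5c 5c 5c.
m1: inner = H(45 36 36 36 36 71 72) = 23 dd; tag = H(2f 5c 5c 5c 5c 23 dd) = c4db
m2: inner = H(45 36 36 36 36 37 c1) = 72 a3; tag = H(2f 5c 5c 5c 5c 72 a3) = 8a2a ← matches
m3: inner = H(45 36 36 36 36 5c 16) = c7 c8; tag = H(2f 5c 5c 5c 5c c7 c8) = af7f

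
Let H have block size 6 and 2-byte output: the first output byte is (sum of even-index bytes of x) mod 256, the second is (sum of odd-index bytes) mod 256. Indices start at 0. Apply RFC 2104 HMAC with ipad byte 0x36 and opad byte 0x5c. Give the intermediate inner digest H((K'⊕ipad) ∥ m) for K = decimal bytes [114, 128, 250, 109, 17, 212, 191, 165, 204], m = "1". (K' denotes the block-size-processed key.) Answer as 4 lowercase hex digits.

dbbc

Key decimal bytes [114, 128, 250, 109, 17, 212, 191, 165, 204] = 72 80 fa 6d 11 d4 bf a5 cc is 9 bytes > B = 6, so hash it first: H(key) = 08 66, then zero-pad to 6 bytes: K' = 08 66 00 00 00 00.
K' ⊕ ipad = 3e 50 36 36 36 36.
Inner input = 3e 50 36 36 36 36 ∥ 31.
Inner hash: even-index sum = 219 mod 256 = 219; odd-index sum = 188 mod 256 = 188 → db bc.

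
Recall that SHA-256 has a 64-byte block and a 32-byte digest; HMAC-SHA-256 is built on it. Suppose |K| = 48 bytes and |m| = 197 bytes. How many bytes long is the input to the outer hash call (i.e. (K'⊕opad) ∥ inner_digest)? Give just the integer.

96

Key is 48 ≤ 64 bytes, zero-padded: |K'| = 64.
Outer input = (K'⊕opad) ∥ H(inner) → 64 + 32 = 96 bytes.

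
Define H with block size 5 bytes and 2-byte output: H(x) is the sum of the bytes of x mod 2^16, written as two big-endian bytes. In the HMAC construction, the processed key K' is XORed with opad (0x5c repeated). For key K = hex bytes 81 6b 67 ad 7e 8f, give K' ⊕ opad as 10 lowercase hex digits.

5f515c5c5c

Key hex bytes 81 6b 67 ad 7e 8f is 6 bytes > B = 5, so hash it first: H(key) = 03 0d, then zero-pad to 5 bytes: K' = 03 0d 00 00 00.
XOR each byte with 0x5c: 03⊕5c=5f, 0d⊕5c=51, 00⊕5c=5c, 00⊕5c=5c, 00⊕5c=5c.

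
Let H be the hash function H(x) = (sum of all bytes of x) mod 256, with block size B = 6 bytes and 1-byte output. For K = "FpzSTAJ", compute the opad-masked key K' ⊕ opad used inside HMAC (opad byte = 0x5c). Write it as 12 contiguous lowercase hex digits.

Key "FpzSTAJ" = 46 70 7a 53 54 41 4a is 7 bytes > B = 6, so hash it first: H(key) = 62, then zero-pad to 6 bytes: K' = 62 00 00 00 00 00.
XOR each byte with 0x5c: 62⊕5c=3e, 00⊕5c=5c, 00⊕5c=5c, 00⊕5c=5c, 00⊕5c=5c, 00⊕5c=5c.

3e5c5c5c5c5c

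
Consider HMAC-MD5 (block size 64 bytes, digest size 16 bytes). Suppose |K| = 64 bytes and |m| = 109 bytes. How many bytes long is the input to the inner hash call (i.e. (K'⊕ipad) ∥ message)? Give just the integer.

173

Key is 64 ≤ 64 bytes, zero-padded: |K'| = 64.
Inner input = (K'⊕ipad) ∥ m → 64 + 109 = 173 bytes.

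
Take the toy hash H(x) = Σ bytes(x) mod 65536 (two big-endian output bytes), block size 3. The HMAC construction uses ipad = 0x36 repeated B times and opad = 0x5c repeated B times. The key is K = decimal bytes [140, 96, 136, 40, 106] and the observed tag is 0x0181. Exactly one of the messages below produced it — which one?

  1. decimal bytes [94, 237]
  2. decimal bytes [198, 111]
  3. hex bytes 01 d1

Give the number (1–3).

Key decimal bytes [140, 96, 136, 40, 106] = 8c 60 88 28 6a is 5 bytes > B = 3, so hash it first: H(key) = 02 06, then zero-pad to 3 bytes: K' = 02 06 00.
K' ⊕ ipad = 34 30 36; K' ⊕ opad = 5e 5a 5c.
m1: inner = H(34 30 36 5e ed) = 01 e5; tag = H(5e 5a 5c 01 e5) = 01fa
m2: inner = H(34 30 36 c6 6f) = 01 cf; tag = H(5e 5a 5c 01 cf) = 01e4
m3: inner = H(34 30 36 01 d1) = 01 6c; tag = H(5e 5a 5c 01 6c) = 0181 ← matches

3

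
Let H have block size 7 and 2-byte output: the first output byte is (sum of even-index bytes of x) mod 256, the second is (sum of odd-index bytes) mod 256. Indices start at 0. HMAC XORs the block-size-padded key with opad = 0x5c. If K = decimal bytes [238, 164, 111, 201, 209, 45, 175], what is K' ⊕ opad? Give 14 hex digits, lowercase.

b2f833958d71f3

Key decimal bytes [238, 164, 111, 201, 209, 45, 175] = ee a4 6f c9 d1 2d af is exactly B = 7 bytes: K' = ee a4 6f c9 d1 2d af.
XOR each byte with 0x5c: ee⊕5c=b2, a4⊕5c=f8, 6f⊕5c=33, c9⊕5c=95, d1⊕5c=8d, 2d⊕5c=71, af⊕5c=f3.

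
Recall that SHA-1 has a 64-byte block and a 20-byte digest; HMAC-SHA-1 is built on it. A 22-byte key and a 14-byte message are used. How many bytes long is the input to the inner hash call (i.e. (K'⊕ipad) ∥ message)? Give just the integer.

Key is 22 ≤ 64 bytes, zero-padded: |K'| = 64.
Inner input = (K'⊕ipad) ∥ m → 64 + 14 = 78 bytes.

78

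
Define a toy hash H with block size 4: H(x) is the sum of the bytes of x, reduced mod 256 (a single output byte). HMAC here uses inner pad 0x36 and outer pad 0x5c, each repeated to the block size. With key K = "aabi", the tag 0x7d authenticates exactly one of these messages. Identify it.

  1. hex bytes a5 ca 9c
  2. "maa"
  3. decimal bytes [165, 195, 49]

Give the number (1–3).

Key "aabi" = 61 61 62 69 is exactly B = 4 bytes: K' = 61 61 62 69.
K' ⊕ ipad = 57 57 54 5f; K' ⊕ opad = 3d 3d 3e 35.
m1: inner = H(57 57 54 5f a5 ca 9c) = 6c; tag = H(3d 3d 3e 35 6c) = 59
m2: inner = H(57 57 54 5f 6d 61 61) = 90; tag = H(3d 3d 3e 35 90) = 7d ← matches
m3: inner = H(57 57 54 5f a5 c3 31) = fa; tag = H(3d 3d 3e 35 fa) = e7

2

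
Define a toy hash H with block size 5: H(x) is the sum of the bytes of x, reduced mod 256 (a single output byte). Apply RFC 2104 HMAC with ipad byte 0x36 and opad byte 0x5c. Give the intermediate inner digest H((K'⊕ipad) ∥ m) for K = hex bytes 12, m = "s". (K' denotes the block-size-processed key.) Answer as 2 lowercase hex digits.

6f

Key hex bytes 12 is 1 byte ≤ B = 5; zero-pad to 5 bytes: K' = 12 00 00 00 00.
K' ⊕ ipad = 24 36 36 36 36.
Inner input = 24 36 36 36 36 ∥ 73.
Inner hash: sum = 36+54+54+54+54+115 = 367; mod 256 = 111 → 6f.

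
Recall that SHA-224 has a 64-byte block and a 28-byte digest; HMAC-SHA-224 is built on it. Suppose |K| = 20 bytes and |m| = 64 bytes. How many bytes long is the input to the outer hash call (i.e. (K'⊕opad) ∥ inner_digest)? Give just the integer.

Key is 20 ≤ 64 bytes, zero-padded: |K'| = 64.
Outer input = (K'⊕opad) ∥ H(inner) → 64 + 28 = 92 bytes.

92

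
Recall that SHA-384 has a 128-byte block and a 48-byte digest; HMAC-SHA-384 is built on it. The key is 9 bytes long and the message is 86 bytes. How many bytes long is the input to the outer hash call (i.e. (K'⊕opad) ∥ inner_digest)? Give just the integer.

Key is 9 ≤ 128 bytes, zero-padded: |K'| = 128.
Outer input = (K'⊕opad) ∥ H(inner) → 128 + 48 = 176 bytes.

176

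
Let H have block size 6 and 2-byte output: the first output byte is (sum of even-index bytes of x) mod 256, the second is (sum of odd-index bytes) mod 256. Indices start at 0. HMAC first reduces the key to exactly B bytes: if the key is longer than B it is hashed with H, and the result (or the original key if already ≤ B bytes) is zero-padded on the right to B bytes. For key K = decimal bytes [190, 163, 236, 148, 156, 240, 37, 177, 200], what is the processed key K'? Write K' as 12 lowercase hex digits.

33d800000000

|K| = 9 > B = 6, so first hash the key.
H(K): even-index sum = 819 mod 256 = 51; odd-index sum = 728 mod 256 = 216 → 33 d8.
Zero-pad H(K) = 33 d8 to 6 bytes: K' = 33 d8 00 00 00 00.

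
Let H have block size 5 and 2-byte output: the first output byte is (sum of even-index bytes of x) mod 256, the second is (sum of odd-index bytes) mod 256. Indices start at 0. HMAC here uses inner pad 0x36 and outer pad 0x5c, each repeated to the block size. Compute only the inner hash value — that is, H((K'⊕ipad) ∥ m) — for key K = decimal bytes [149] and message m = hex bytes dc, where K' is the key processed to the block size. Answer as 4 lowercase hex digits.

Key decimal bytes [149] = 95 is 1 byte ≤ B = 5; zero-pad to 5 bytes: K' = 95 00 00 00 00.
K' ⊕ ipad = a3 36 36 36 36.
Inner input = a3 36 36 36 36 ∥ dc.
Inner hash: even-index sum = 271 mod 256 = 15; odd-index sum = 328 mod 256 = 72 → 0f 48.

0f48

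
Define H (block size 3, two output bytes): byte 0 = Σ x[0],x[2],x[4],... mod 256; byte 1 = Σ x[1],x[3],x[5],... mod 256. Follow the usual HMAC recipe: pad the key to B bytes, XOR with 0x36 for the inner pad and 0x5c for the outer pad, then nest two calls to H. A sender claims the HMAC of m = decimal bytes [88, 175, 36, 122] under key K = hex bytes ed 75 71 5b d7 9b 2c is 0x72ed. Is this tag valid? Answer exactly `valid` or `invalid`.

valid

Key hex bytes ed 75 71 5b d7 9b 2c is 7 bytes > B = 3, so hash it first: H(key) = 61 6b, then zero-pad to 3 bytes: K' = 61 6b 00.
K' ⊕ ipad = 57 5d 36; K' ⊕ opad = 3d 37 5c.
Inner hash: even-index sum = 438 mod 256 = 182; odd-index sum = 217 mod 256 = 217 → b6 d9.
Outer hash (recomputed tag): even-index sum = 370 mod 256 = 114; odd-index sum = 237 mod 256 = 237 → 72 ed.
Recomputed tag = 72ed; claimed = 72ed → match.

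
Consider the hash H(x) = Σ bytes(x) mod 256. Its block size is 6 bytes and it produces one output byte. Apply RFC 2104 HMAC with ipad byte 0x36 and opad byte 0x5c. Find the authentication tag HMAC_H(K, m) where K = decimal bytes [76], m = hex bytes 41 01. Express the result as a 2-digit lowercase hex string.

a6

Key decimal bytes [76] = 4c is 1 byte ≤ B = 6; zero-pad to 6 bytes: K' = 4c 00 00 00 00 00.
K' ⊕ ipad = 7a 36 36 36 36 36.  K' ⊕ opad = 10 5c 5c 5c 5c 5c.
Inner input = (K'⊕ipad) ∥ m = 7a 36 36 36 36 36 ∥ 41 01.
Inner hash: sum = 122+54+54+54+54+54+65+1 = 458; mod 256 = 202 → ca.
Outer input = (K'⊕opad) ∥ inner = 10 5c 5c 5c 5c 5c ∥ ca.
Outer hash (tag): sum = 16+92+92+92+92+92+202 = 678; mod 256 = 166 → a6.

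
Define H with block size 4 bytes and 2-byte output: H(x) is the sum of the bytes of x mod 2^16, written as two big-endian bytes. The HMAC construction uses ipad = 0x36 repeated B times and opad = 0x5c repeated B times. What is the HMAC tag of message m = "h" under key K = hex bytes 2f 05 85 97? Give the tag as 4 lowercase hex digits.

Key hex bytes 2f 05 85 97 is exactly B = 4 bytes: K' = 2f 05 85 97.
K' ⊕ ipad = 19 33 b3 a1.  K' ⊕ opad = 73 59 d9 cb.
Inner input = (K'⊕ipad) ∥ m = 19 33 b3 a1 ∥ 68.
Inner hash: sum = 25+51+179+161+104 = 520 → 02 08.
Outer input = (K'⊕opad) ∥ inner = 73 59 d9 cb ∥ 02 08.
Outer hash (tag): sum = 115+89+217+203+2+8 = 634 → 02 7a.

027a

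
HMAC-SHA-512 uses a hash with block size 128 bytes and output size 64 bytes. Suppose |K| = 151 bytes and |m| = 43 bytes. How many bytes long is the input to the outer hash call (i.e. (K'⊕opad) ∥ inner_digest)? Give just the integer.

192

Key is 151 > 128 bytes, so it is hashed to 64 bytes then zero-padded to 128: |K'| = 128.
Outer input = (K'⊕opad) ∥ H(inner) → 128 + 64 = 192 bytes.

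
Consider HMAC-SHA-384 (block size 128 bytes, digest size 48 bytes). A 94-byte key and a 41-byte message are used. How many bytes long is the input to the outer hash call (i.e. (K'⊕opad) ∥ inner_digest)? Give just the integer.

Key is 94 ≤ 128 bytes, zero-padded: |K'| = 128.
Outer input = (K'⊕opad) ∥ H(inner) → 128 + 48 = 176 bytes.

176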